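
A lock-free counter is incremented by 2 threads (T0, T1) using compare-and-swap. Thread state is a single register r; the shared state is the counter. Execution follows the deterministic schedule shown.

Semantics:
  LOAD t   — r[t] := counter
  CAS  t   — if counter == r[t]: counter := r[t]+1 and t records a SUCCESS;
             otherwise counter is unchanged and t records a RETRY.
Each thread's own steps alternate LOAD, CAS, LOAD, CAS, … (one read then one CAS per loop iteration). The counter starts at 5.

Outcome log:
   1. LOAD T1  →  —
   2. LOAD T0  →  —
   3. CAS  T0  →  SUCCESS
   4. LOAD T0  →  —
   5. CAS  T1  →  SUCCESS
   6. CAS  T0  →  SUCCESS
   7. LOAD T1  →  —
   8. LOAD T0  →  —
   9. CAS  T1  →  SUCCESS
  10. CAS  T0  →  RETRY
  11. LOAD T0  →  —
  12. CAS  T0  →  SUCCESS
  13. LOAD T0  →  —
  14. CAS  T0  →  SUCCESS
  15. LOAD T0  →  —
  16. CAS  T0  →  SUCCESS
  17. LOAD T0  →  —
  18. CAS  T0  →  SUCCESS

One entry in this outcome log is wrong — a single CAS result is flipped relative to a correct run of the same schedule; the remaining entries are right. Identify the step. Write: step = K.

step = 5

Correct run:
T1 LOAD — after: cnt=5, r=5 — load
T0 LOAD — after: cnt=5, r=5 — load
T0 CAS — after: cnt=6, r=5 — ok
T0 LOAD — after: cnt=6, r=6 — load
T1 CAS — after: cnt=6, r=5 — retry
T0 CAS — after: cnt=7, r=6 — ok
T1 LOAD — after: cnt=7, r=7 — load
T0 LOAD — after: cnt=7, r=7 — load
T1 CAS — after: cnt=8, r=7 — ok
T0 CAS — after: cnt=8, r=7 — retry
T0 LOAD — after: cnt=8, r=8 — load
T0 CAS — after: cnt=9, r=8 — ok
T0 LOAD — after: cnt=9, r=9 — load
T0 CAS — after: cnt=10, r=9 — ok
T0 LOAD — after: cnt=10, r=10 — load
T0 CAS — after: cnt=11, r=10 — ok
T0 LOAD — after: cnt=11, r=11 — load
T0 CAS — after: cnt=12, r=11 — ok
Flip is step 5.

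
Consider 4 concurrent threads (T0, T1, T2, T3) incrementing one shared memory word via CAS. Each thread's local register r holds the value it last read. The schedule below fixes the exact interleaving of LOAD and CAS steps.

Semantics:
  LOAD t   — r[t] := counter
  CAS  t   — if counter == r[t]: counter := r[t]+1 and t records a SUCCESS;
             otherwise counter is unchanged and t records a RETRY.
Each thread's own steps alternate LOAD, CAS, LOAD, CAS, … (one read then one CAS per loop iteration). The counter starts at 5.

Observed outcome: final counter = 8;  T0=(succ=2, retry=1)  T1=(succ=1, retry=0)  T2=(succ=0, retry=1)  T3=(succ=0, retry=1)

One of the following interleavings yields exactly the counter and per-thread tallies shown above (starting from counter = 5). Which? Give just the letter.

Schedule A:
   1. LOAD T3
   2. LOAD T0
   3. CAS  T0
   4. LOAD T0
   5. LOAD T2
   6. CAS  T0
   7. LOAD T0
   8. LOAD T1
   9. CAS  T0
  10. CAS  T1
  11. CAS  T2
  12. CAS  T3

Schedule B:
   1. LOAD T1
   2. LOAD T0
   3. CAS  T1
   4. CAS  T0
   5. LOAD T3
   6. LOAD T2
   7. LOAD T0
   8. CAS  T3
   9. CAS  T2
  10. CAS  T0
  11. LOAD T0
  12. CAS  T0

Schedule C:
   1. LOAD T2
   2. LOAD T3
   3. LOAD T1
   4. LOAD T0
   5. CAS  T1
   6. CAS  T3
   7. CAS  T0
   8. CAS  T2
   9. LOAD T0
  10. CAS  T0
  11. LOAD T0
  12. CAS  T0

Tracing schedule C:
[1] T2.load  rd  (counter 5, T2.r 5)
[2] T3.load  rd  (counter 5, T3.r 5)
[3] T1.load  rd  (counter 5, T1.r 5)
[4] T0.load  rd  (counter 5, T0.r 5)
[5] T1.cas  hit  (counter 6, T1.r 5)
[6] T3.cas  miss  (counter 6, T3.r 5)
[7] T0.cas  miss  (counter 6, T0.r 5)
[8] T2.cas  miss  (counter 6, T2.r 5)
[9] T0.load  rd  (counter 6, T0.r 6)
[10] T0.cas  hit  (counter 7, T0.r 6)
[11] T0.load  rd  (counter 7, T0.r 7)
[12] T0.cas  hit  (counter 8, T0.r 7)

C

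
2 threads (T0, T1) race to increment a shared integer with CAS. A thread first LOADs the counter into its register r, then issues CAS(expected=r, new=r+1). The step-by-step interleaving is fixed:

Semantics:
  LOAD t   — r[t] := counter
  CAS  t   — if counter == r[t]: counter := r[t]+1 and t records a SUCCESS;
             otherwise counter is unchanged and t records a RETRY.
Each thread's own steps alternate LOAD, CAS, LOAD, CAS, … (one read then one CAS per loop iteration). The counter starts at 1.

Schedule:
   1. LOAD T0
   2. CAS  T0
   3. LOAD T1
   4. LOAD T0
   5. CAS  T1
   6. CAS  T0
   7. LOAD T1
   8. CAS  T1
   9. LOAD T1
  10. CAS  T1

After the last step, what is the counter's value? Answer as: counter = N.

step 1: T0 LOAD ⇒ load; ctr=1 reg=1
step 2: T0 CAS ⇒ ok; ctr=2 reg=1
step 3: T1 LOAD ⇒ load; ctr=2 reg=2
step 4: T0 LOAD ⇒ load; ctr=2 reg=2
step 5: T1 CAS ⇒ ok; ctr=3 reg=2
step 6: T0 CAS ⇒ retry; ctr=3 reg=2
step 7: T1 LOAD ⇒ load; ctr=3 reg=3
step 8: T1 CAS ⇒ ok; ctr=4 reg=3
step 9: T1 LOAD ⇒ load; ctr=4 reg=4
step 10: T1 CAS ⇒ ok; ctr=5 reg=4

counter = 5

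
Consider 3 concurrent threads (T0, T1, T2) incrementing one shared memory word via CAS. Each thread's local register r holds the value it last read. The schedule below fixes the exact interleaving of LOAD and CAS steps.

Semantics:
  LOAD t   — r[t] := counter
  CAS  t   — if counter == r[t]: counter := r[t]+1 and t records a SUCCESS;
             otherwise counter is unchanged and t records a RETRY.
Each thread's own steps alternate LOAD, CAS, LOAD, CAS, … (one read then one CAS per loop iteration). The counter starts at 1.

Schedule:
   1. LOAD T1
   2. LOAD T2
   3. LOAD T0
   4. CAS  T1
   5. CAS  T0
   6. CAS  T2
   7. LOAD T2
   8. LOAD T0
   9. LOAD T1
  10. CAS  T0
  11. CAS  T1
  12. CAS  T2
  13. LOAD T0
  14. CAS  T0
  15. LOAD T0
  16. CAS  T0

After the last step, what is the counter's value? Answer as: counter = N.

1. LOAD T1 → mem=1 r[T1]=1 [LOAD]
2. LOAD T2 → mem=1 r[T2]=1 [LOAD]
3. LOAD T0 → mem=1 r[T0]=1 [LOAD]
4. CAS T1 → mem=2 r[T1]=1 [OK]
5. CAS T0 → mem=2 r[T0]=1 [RETRY]
6. CAS T2 → mem=2 r[T2]=1 [RETRY]
7. LOAD T2 → mem=2 r[T2]=2 [LOAD]
8. LOAD T0 → mem=2 r[T0]=2 [LOAD]
9. LOAD T1 → mem=2 r[T1]=2 [LOAD]
10. CAS T0 → mem=3 r[T0]=2 [OK]
11. CAS T1 → mem=3 r[T1]=2 [RETRY]
12. CAS T2 → mem=3 r[T2]=2 [RETRY]
13. LOAD T0 → mem=3 r[T0]=3 [LOAD]
14. CAS T0 → mem=4 r[T0]=3 [OK]
15. LOAD T0 → mem=4 r[T0]=4 [LOAD]
16. CAS T0 → mem=5 r[T0]=4 [OK]

counter = 5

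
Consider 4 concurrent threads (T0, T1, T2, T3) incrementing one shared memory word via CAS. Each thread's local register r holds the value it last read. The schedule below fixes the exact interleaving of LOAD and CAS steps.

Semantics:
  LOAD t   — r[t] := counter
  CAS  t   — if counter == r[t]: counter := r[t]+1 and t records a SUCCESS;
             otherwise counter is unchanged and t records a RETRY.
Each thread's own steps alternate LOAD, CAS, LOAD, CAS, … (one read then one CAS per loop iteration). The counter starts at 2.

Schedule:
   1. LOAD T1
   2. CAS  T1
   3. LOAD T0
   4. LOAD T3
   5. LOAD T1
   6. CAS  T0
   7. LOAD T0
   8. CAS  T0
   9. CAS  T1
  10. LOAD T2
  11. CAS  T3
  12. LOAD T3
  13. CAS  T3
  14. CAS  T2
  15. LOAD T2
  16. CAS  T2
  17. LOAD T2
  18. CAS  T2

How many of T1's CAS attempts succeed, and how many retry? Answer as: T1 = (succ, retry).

1. LOAD T1 → mem=2 r[T1]=2 [LOAD]
2. CAS T1 → mem=3 r[T1]=2 [OK]
3. LOAD T0 → mem=3 r[T0]=3 [LOAD]
4. LOAD T3 → mem=3 r[T3]=3 [LOAD]
5. LOAD T1 → mem=3 r[T1]=3 [LOAD]
6. CAS T0 → mem=4 r[T0]=3 [OK]
7. LOAD T0 → mem=4 r[T0]=4 [LOAD]
8. CAS T0 → mem=5 r[T0]=4 [OK]
9. CAS T1 → mem=5 r[T1]=3 [RETRY]
10. LOAD T2 → mem=5 r[T2]=5 [LOAD]
11. CAS T3 → mem=5 r[T3]=3 [RETRY]
12. LOAD T3 → mem=5 r[T3]=5 [LOAD]
13. CAS T3 → mem=6 r[T3]=5 [OK]
14. CAS T2 → mem=6 r[T2]=5 [RETRY]
15. LOAD T2 → mem=6 r[T2]=6 [LOAD]
16. CAS T2 → mem=7 r[T2]=6 [OK]
17. LOAD T2 → mem=7 r[T2]=7 [LOAD]
18. CAS T2 → mem=8 r[T2]=7 [OK]

T1 = (1, 1)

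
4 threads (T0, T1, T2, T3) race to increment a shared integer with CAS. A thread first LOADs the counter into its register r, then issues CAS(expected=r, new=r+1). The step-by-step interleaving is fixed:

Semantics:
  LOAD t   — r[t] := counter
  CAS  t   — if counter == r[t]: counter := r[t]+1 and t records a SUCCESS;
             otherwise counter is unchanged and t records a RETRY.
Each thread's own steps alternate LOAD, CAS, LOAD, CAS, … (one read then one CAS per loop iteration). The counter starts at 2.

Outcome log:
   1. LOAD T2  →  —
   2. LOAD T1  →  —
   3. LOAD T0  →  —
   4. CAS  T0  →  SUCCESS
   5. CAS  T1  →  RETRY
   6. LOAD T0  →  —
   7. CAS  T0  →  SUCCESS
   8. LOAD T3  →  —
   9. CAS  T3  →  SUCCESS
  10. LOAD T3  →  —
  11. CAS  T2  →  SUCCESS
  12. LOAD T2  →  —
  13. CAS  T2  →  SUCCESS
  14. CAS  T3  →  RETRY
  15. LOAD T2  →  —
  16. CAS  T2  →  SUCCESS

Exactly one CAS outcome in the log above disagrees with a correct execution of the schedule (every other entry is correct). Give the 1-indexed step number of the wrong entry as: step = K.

step = 11

Reference trace:
   1) LOAD T2:  M=2  r_T2=2
   2) LOAD T1:  M=2  r_T1=2
   3) LOAD T0:  M=2  r_T0=2
   4) CAS  T0:  M=3  r_T0=2 ✓
   5) CAS  T1:  M=3  r_T1=2 ✗
   6) LOAD T0:  M=3  r_T0=3
   7) CAS  T0:  M=4  r_T0=3 ✓
   8) LOAD T3:  M=4  r_T3=4
   9) CAS  T3:  M=5  r_T3=4 ✓
  10) LOAD T3:  M=5  r_T3=5
  11) CAS  T2:  M=5  r_T2=2 ✗
  12) LOAD T2:  M=5  r_T2=5
  13) CAS  T2:  M=6  r_T2=5 ✓
  14) CAS  T3:  M=6  r_T3=5 ✗
  15) LOAD T2:  M=6  r_T2=6
  16) CAS  T2:  M=7  r_T2=6 ✓
Flip is step 11.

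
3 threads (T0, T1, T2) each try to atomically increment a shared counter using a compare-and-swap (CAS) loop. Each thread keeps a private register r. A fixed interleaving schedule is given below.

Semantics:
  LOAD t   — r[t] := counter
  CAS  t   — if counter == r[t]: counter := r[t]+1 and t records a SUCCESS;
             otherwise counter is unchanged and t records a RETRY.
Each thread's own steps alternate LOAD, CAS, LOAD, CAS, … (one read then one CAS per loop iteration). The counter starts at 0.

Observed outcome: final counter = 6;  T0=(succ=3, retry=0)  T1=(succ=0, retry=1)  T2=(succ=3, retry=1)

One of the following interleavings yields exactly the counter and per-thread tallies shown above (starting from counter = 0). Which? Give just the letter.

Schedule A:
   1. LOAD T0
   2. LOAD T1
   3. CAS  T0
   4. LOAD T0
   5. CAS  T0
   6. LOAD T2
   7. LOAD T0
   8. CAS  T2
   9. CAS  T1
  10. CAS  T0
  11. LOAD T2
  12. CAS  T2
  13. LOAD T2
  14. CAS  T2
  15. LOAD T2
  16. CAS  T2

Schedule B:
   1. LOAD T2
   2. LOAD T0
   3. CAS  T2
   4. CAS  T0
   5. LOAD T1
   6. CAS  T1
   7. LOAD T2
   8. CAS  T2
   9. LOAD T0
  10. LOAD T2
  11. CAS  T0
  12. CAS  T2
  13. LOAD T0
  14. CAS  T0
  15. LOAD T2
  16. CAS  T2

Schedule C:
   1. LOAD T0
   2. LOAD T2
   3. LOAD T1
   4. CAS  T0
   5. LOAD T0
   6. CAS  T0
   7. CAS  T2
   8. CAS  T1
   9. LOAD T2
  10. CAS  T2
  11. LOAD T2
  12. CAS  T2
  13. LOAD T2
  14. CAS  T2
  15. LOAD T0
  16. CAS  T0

Tracing schedule C:
1. LOAD T0 → mem=0 r[T0]=0 [LOAD]
2. LOAD T2 → mem=0 r[T2]=0 [LOAD]
3. LOAD T1 → mem=0 r[T1]=0 [LOAD]
4. CAS T0 → mem=1 r[T0]=0 [OK]
5. LOAD T0 → mem=1 r[T0]=1 [LOAD]
6. CAS T0 → mem=2 r[T0]=1 [OK]
7. CAS T2 → mem=2 r[T2]=0 [RETRY]
8. CAS T1 → mem=2 r[T1]=0 [RETRY]
9. LOAD T2 → mem=2 r[T2]=2 [LOAD]
10. CAS T2 → mem=3 r[T2]=2 [OK]
11. LOAD T2 → mem=3 r[T2]=3 [LOAD]
12. CAS T2 → mem=4 r[T2]=3 [OK]
13. LOAD T2 → mem=4 r[T2]=4 [LOAD]
14. CAS T2 → mem=5 r[T2]=4 [OK]
15. LOAD T0 → mem=5 r[T0]=5 [LOAD]
16. CAS T0 → mem=6 r[T0]=5 [OK]

C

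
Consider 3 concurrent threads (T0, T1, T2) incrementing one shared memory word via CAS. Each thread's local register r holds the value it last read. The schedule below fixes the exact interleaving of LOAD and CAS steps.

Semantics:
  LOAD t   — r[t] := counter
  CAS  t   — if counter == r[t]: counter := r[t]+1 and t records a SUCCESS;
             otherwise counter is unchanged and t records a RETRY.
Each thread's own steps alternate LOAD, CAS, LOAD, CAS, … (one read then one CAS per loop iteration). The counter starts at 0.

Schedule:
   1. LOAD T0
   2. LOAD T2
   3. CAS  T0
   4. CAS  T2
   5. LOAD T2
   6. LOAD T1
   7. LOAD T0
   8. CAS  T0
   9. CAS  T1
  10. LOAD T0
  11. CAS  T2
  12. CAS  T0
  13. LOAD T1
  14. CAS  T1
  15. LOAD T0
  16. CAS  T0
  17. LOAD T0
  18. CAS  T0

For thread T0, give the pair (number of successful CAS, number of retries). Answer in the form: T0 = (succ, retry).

T0 = (5, 0)

[1] T0.load  rd  (counter 0, T0.r 0)
[2] T2.load  rd  (counter 0, T2.r 0)
[3] T0.cas  hit  (counter 1, T0.r 0)
[4] T2.cas  miss  (counter 1, T2.r 0)
[5] T2.load  rd  (counter 1, T2.r 1)
[6] T1.load  rd  (counter 1, T1.r 1)
[7] T0.load  rd  (counter 1, T0.r 1)
[8] T0.cas  hit  (counter 2, T0.r 1)
[9] T1.cas  miss  (counter 2, T1.r 1)
[10] T0.load  rd  (counter 2, T0.r 2)
[11] T2.cas  miss  (counter 2, T2.r 1)
[12] T0.cas  hit  (counter 3, T0.r 2)
[13] T1.load  rd  (counter 3, T1.r 3)
[14] T1.cas  hit  (counter 4, T1.r 3)
[15] T0.load  rd  (counter 4, T0.r 4)
[16] T0.cas  hit  (counter 5, T0.r 4)
[17] T0.load  rd  (counter 5, T0.r 5)
[18] T0.cas  hit  (counter 6, T0.r 5)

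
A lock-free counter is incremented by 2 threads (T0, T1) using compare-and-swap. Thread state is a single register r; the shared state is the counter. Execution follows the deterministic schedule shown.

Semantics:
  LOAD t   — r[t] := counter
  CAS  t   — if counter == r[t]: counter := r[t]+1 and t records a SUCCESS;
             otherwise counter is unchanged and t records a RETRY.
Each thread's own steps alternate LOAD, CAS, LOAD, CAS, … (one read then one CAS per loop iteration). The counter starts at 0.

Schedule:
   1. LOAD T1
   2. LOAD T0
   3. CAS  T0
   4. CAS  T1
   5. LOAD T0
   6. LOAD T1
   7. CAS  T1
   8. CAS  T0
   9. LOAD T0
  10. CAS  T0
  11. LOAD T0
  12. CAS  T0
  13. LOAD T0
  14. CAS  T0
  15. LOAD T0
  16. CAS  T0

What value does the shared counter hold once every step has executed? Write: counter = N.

counter = 6

1. LOAD T1 → mem=0 r[T1]=0 [LOAD]
2. LOAD T0 → mem=0 r[T0]=0 [LOAD]
3. CAS T0 → mem=1 r[T0]=0 [OK]
4. CAS T1 → mem=1 r[T1]=0 [RETRY]
5. LOAD T0 → mem=1 r[T0]=1 [LOAD]
6. LOAD T1 → mem=1 r[T1]=1 [LOAD]
7. CAS T1 → mem=2 r[T1]=1 [OK]
8. CAS T0 → mem=2 r[T0]=1 [RETRY]
9. LOAD T0 → mem=2 r[T0]=2 [LOAD]
10. CAS T0 → mem=3 r[T0]=2 [OK]
11. LOAD T0 → mem=3 r[T0]=3 [LOAD]
12. CAS T0 → mem=4 r[T0]=3 [OK]
13. LOAD T0 → mem=4 r[T0]=4 [LOAD]
14. CAS T0 → mem=5 r[T0]=4 [OK]
15. LOAD T0 → mem=5 r[T0]=5 [LOAD]
16. CAS T0 → mem=6 r[T0]=5 [OK]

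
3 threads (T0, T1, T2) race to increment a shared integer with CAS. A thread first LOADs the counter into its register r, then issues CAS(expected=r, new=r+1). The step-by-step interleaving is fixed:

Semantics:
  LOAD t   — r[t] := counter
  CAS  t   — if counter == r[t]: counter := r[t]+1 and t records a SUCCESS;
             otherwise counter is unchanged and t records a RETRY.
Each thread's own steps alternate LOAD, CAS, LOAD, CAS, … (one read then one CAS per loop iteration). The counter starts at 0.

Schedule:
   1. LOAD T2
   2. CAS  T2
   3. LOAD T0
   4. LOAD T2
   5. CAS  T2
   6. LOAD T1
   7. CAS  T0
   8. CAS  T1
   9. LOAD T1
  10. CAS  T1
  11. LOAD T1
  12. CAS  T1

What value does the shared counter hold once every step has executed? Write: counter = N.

counter = 5

1. LOAD T2 → mem=0 r[T2]=0 [LOAD]
2. CAS T2 → mem=1 r[T2]=0 [OK]
3. LOAD T0 → mem=1 r[T0]=1 [LOAD]
4. LOAD T2 → mem=1 r[T2]=1 [LOAD]
5. CAS T2 → mem=2 r[T2]=1 [OK]
6. LOAD T1 → mem=2 r[T1]=2 [LOAD]
7. CAS T0 → mem=2 r[T0]=1 [RETRY]
8. CAS T1 → mem=3 r[T1]=2 [OK]
9. LOAD T1 → mem=3 r[T1]=3 [LOAD]
10. CAS T1 → mem=4 r[T1]=3 [OK]
11. LOAD T1 → mem=4 r[T1]=4 [LOAD]
12. CAS T1 → mem=5 r[T1]=4 [OK]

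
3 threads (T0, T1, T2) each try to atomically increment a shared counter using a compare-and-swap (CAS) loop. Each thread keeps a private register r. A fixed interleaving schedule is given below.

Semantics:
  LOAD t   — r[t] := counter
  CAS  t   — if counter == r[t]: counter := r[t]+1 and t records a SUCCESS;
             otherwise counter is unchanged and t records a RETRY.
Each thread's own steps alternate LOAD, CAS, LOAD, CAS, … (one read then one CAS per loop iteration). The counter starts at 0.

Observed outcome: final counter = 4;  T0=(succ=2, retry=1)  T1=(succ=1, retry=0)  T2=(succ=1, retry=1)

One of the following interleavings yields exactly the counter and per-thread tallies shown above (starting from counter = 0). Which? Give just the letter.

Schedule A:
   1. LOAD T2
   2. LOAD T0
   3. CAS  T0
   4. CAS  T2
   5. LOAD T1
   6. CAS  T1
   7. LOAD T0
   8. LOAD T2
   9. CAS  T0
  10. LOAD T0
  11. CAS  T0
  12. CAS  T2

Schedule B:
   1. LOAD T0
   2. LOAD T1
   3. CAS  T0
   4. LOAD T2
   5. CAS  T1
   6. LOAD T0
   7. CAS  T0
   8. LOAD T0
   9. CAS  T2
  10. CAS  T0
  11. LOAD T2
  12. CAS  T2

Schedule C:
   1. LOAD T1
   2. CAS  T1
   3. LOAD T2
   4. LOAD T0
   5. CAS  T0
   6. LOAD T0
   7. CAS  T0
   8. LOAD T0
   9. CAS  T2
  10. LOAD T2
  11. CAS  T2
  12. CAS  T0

C

Simulating candidate C:
step 1: T1 LOAD ⇒ load; ctr=0 reg=0
step 2: T1 CAS ⇒ ok; ctr=1 reg=0
step 3: T2 LOAD ⇒ load; ctr=1 reg=1
step 4: T0 LOAD ⇒ load; ctr=1 reg=1
step 5: T0 CAS ⇒ ok; ctr=2 reg=1
step 6: T0 LOAD ⇒ load; ctr=2 reg=2
step 7: T0 CAS ⇒ ok; ctr=3 reg=2
step 8: T0 LOAD ⇒ load; ctr=3 reg=3
step 9: T2 CAS ⇒ retry; ctr=3 reg=1
step 10: T2 LOAD ⇒ load; ctr=3 reg=3
step 11: T2 CAS ⇒ ok; ctr=4 reg=3
step 12: T0 CAS ⇒ retry; ctr=4 reg=3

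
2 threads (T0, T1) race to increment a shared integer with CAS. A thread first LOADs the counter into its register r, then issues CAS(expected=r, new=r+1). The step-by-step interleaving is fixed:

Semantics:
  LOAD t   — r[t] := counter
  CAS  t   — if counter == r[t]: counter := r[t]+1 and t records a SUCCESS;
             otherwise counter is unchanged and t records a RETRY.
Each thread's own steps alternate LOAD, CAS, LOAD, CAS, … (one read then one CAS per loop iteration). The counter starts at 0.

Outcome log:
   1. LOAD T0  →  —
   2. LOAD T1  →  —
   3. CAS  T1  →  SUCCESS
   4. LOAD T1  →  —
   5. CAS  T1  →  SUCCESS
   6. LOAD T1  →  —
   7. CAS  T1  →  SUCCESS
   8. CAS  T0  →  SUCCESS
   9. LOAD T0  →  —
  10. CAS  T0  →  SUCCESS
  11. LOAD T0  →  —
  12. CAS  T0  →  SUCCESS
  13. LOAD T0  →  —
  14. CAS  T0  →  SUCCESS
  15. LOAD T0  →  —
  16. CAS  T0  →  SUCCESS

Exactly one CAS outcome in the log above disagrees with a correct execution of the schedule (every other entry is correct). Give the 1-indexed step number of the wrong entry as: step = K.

Reference trace:
[1] T0.load  rd  (counter 0, T0.r 0)
[2] T1.load  rd  (counter 0, T1.r 0)
[3] T1.cas  hit  (counter 1, T1.r 0)
[4] T1.load  rd  (counter 1, T1.r 1)
[5] T1.cas  hit  (counter 2, T1.r 1)
[6] T1.load  rd  (counter 2, T1.r 2)
[7] T1.cas  hit  (counter 3, T1.r 2)
[8] T0.cas  miss  (counter 3, T0.r 0)
[9] T0.load  rd  (counter 3, T0.r 3)
[10] T0.cas  hit  (counter 4, T0.r 3)
[11] T0.load  rd  (counter 4, T0.r 4)
[12] T0.cas  hit  (counter 5, T0.r 4)
[13] T0.load  rd  (counter 5, T0.r 5)
[14] T0.cas  hit  (counter 6, T0.r 5)
[15] T0.load  rd  (counter 6, T0.r 6)
[16] T0.cas  hit  (counter 7, T0.r 6)
Log disagrees first at step 8.

step = 8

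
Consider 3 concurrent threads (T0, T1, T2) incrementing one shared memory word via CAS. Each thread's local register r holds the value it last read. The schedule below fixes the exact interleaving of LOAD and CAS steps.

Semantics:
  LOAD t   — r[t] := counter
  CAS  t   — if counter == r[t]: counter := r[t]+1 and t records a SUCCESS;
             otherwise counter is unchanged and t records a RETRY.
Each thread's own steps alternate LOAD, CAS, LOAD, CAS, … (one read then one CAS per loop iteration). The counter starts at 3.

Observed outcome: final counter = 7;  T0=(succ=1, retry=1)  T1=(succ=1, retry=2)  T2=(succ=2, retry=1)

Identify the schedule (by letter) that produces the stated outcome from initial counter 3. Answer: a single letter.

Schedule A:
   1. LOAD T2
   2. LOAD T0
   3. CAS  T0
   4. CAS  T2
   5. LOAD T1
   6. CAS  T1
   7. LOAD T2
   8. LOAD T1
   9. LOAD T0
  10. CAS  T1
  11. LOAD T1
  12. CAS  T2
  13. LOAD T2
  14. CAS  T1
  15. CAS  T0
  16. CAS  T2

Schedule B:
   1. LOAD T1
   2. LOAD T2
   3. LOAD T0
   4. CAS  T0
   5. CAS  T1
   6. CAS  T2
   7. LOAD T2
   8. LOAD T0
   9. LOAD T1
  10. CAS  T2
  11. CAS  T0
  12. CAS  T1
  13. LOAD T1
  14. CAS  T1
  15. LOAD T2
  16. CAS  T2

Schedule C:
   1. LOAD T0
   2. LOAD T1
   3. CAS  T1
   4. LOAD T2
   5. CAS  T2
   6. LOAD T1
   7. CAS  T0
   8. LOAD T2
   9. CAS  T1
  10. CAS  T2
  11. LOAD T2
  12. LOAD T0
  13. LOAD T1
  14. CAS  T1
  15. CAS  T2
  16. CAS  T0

Run B:
step 1: T1 LOAD ⇒ load; ctr=3 reg=3
step 2: T2 LOAD ⇒ load; ctr=3 reg=3
step 3: T0 LOAD ⇒ load; ctr=3 reg=3
step 4: T0 CAS ⇒ ok; ctr=4 reg=3
step 5: T1 CAS ⇒ retry; ctr=4 reg=3
step 6: T2 CAS ⇒ retry; ctr=4 reg=3
step 7: T2 LOAD ⇒ load; ctr=4 reg=4
step 8: T0 LOAD ⇒ load; ctr=4 reg=4
step 9: T1 LOAD ⇒ load; ctr=4 reg=4
step 10: T2 CAS ⇒ ok; ctr=5 reg=4
step 11: T0 CAS ⇒ retry; ctr=5 reg=4
step 12: T1 CAS ⇒ retry; ctr=5 reg=4
step 13: T1 LOAD ⇒ load; ctr=5 reg=5
step 14: T1 CAS ⇒ ok; ctr=6 reg=5
step 15: T2 LOAD ⇒ load; ctr=6 reg=6
step 16: T2 CAS ⇒ ok; ctr=7 reg=6

B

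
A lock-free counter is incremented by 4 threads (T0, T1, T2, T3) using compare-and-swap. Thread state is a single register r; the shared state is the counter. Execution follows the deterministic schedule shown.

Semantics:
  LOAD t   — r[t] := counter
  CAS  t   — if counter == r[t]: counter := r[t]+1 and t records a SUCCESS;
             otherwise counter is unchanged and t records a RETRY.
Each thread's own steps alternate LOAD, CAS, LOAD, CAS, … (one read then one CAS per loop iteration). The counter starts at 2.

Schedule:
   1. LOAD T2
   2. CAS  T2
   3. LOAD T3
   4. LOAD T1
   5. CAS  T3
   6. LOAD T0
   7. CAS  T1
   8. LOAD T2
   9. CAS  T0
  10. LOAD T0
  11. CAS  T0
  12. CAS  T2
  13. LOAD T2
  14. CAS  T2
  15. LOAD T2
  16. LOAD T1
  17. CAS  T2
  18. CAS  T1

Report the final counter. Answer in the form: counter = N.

counter = 8

#1 T2 reads 2
#2 T2 CAS(2→3) writes; counter now 3
#3 T3 reads 3
#4 T1 reads 3
#5 T3 CAS(3→4) writes; counter now 4
#6 T0 reads 4
#7 T1 CAS(3→4) fails; counter now 4
#8 T2 reads 4
#9 T0 CAS(4→5) writes; counter now 5
#10 T0 reads 5
#11 T0 CAS(5→6) writes; counter now 6
#12 T2 CAS(4→5) fails; counter now 6
#13 T2 reads 6
#14 T2 CAS(6→7) writes; counter now 7
#15 T2 reads 7
#16 T1 reads 7
#17 T2 CAS(7→8) writes; counter now 8
#18 T1 CAS(7→8) fails; counter now 8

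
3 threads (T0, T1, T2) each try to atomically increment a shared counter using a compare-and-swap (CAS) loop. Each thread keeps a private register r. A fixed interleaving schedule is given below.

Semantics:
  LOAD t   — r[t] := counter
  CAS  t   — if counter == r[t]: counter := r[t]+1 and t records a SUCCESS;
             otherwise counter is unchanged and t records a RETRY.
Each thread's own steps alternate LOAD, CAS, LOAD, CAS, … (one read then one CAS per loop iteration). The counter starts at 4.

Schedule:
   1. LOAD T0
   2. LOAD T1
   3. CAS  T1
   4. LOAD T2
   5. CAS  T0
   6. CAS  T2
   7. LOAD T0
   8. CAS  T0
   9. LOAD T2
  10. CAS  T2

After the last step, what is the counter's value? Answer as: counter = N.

T0 LOAD — after: cnt=4, r=4 — load
T1 LOAD — after: cnt=4, r=4 — load
T1 CAS — after: cnt=5, r=4 — ok
T2 LOAD — after: cnt=5, r=5 — load
T0 CAS — after: cnt=5, r=4 — retry
T2 CAS — after: cnt=6, r=5 — ok
T0 LOAD — after: cnt=6, r=6 — load
T0 CAS — after: cnt=7, r=6 — ok
T2 LOAD — after: cnt=7, r=7 — load
T2 CAS — after: cnt=8, r=7 — ok

counter = 8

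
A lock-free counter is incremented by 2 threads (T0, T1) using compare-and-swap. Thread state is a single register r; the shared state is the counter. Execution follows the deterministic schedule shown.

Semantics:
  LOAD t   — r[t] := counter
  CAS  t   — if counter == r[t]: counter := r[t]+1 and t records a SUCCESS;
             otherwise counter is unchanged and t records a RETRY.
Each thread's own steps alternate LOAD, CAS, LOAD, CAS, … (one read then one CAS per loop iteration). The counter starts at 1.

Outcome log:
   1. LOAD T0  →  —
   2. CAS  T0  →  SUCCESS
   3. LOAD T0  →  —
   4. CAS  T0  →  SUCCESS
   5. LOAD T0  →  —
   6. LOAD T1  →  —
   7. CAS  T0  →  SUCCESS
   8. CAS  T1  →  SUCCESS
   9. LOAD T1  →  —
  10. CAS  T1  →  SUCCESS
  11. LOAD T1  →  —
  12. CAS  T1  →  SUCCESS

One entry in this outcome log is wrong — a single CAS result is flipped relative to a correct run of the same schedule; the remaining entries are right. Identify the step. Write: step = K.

Re-executing:
1. LOAD T0 → mem=1 r[T0]=1 [LOAD]
2. CAS T0 → mem=2 r[T0]=1 [OK]
3. LOAD T0 → mem=2 r[T0]=2 [LOAD]
4. CAS T0 → mem=3 r[T0]=2 [OK]
5. LOAD T0 → mem=3 r[T0]=3 [LOAD]
6. LOAD T1 → mem=3 r[T1]=3 [LOAD]
7. CAS T0 → mem=4 r[T0]=3 [OK]
8. CAS T1 → mem=4 r[T1]=3 [RETRY]
9. LOAD T1 → mem=4 r[T1]=4 [LOAD]
10. CAS T1 → mem=5 r[T1]=4 [OK]
11. LOAD T1 → mem=5 r[T1]=5 [LOAD]
12. CAS T1 → mem=6 r[T1]=5 [OK]
Log disagrees first at step 8.

step = 8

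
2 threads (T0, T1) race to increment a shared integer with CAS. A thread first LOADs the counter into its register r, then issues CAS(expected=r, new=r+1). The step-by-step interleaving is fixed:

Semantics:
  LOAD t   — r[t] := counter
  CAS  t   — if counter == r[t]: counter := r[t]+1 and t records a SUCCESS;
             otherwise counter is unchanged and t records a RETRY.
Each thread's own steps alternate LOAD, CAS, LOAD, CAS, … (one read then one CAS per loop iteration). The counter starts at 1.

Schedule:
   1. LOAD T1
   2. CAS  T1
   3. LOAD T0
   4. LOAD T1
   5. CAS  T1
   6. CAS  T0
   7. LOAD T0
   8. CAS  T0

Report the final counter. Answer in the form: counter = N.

counter = 4

step 1: T1 LOAD ⇒ load; ctr=1 reg=1
step 2: T1 CAS ⇒ ok; ctr=2 reg=1
step 3: T0 LOAD ⇒ load; ctr=2 reg=2
step 4: T1 LOAD ⇒ load; ctr=2 reg=2
step 5: T1 CAS ⇒ ok; ctr=3 reg=2
step 6: T0 CAS ⇒ retry; ctr=3 reg=2
step 7: T0 LOAD ⇒ load; ctr=3 reg=3
step 8: T0 CAS ⇒ ok; ctr=4 reg=3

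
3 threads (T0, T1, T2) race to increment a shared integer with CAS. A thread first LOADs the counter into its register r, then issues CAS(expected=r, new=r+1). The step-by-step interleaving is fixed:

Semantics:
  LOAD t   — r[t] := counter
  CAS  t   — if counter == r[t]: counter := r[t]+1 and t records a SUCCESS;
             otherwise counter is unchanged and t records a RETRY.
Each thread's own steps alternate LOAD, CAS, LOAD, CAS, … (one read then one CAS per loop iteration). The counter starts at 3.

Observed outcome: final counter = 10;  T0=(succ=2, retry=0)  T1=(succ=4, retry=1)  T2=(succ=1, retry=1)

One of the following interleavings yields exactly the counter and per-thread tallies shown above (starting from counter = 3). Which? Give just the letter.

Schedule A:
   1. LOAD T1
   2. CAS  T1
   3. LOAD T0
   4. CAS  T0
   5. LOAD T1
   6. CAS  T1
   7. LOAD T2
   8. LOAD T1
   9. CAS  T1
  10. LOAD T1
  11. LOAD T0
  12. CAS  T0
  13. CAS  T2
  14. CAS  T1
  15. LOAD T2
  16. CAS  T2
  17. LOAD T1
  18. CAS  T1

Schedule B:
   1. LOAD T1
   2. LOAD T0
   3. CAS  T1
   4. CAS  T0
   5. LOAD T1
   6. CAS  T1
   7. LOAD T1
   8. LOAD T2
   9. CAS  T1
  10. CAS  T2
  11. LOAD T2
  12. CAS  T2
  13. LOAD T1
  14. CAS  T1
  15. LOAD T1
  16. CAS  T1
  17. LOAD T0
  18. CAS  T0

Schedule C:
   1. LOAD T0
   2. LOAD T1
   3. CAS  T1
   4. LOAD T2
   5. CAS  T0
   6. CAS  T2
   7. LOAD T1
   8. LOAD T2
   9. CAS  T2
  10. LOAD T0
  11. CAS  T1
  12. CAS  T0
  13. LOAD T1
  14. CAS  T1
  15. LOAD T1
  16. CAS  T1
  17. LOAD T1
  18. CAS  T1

A

Tracing schedule A:
T1 LOAD — after: cnt=3, r=3 — load
T1 CAS — after: cnt=4, r=3 — ok
T0 LOAD — after: cnt=4, r=4 — load
T0 CAS — after: cnt=5, r=4 — ok
T1 LOAD — after: cnt=5, r=5 — load
T1 CAS — after: cnt=6, r=5 — ok
T2 LOAD — after: cnt=6, r=6 — load
T1 LOAD — after: cnt=6, r=6 — load
T1 CAS — after: cnt=7, r=6 — ok
T1 LOAD — after: cnt=7, r=7 — load
T0 LOAD — after: cnt=7, r=7 — load
T0 CAS — after: cnt=8, r=7 — ok
T2 CAS — after: cnt=8, r=6 — retry
T1 CAS — after: cnt=8, r=7 — retry
T2 LOAD — after: cnt=8, r=8 — load
T2 CAS — after: cnt=9, r=8 — ok
T1 LOAD — after: cnt=9, r=9 — load
T1 CAS — after: cnt=10, r=9 — ok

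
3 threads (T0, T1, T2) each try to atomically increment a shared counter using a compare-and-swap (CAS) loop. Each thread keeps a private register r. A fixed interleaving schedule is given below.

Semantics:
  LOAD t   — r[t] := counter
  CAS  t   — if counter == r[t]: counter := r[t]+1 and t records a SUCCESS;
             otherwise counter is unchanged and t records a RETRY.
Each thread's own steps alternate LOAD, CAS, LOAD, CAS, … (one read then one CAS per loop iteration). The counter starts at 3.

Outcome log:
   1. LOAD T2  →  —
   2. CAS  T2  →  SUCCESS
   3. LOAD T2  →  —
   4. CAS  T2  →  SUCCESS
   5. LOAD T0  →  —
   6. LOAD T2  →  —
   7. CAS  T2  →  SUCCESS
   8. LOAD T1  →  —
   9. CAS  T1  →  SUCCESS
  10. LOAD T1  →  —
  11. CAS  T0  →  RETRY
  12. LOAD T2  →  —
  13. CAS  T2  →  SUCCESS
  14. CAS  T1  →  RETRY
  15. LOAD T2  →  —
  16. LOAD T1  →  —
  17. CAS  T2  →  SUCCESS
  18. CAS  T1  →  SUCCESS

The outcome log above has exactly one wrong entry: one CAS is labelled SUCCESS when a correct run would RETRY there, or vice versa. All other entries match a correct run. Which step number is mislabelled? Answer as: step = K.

step = 18

Correct run:
1. LOAD T2 → mem=3 r[T2]=3 [LOAD]
2. CAS T2 → mem=4 r[T2]=3 [OK]
3. LOAD T2 → mem=4 r[T2]=4 [LOAD]
4. CAS T2 → mem=5 r[T2]=4 [OK]
5. LOAD T0 → mem=5 r[T0]=5 [LOAD]
6. LOAD T2 → mem=5 r[T2]=5 [LOAD]
7. CAS T2 → mem=6 r[T2]=5 [OK]
8. LOAD T1 → mem=6 r[T1]=6 [LOAD]
9. CAS T1 → mem=7 r[T1]=6 [OK]
10. LOAD T1 → mem=7 r[T1]=7 [LOAD]
11. CAS T0 → mem=7 r[T0]=5 [RETRY]
12. LOAD T2 → mem=7 r[T2]=7 [LOAD]
13. CAS T2 → mem=8 r[T2]=7 [OK]
14. CAS T1 → mem=8 r[T1]=7 [RETRY]
15. LOAD T2 → mem=8 r[T2]=8 [LOAD]
16. LOAD T1 → mem=8 r[T1]=8 [LOAD]
17. CAS T2 → mem=9 r[T2]=8 [OK]
18. CAS T1 → mem=9 r[T1]=8 [RETRY]
Flip is step 18.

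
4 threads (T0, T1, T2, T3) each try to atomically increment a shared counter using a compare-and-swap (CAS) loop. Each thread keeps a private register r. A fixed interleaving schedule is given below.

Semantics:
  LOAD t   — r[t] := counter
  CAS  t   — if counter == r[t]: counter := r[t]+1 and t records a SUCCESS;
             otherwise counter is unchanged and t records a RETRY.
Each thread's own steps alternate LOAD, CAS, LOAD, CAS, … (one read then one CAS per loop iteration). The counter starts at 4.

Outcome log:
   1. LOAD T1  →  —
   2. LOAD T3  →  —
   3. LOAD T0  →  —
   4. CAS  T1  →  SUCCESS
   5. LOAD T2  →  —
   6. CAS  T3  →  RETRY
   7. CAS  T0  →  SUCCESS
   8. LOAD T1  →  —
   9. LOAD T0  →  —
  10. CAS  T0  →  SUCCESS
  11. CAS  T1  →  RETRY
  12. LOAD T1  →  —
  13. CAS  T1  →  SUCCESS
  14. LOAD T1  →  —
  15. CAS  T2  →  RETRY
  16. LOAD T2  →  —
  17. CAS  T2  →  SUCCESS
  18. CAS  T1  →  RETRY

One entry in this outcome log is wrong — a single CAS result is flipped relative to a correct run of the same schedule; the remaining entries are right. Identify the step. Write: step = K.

Re-executing:
T1 LOAD — after: cnt=4, r=4 — load
T3 LOAD — after: cnt=4, r=4 — load
T0 LOAD — after: cnt=4, r=4 — load
T1 CAS — after: cnt=5, r=4 — ok
T2 LOAD — after: cnt=5, r=5 — load
T3 CAS — after: cnt=5, r=4 — retry
T0 CAS — after: cnt=5, r=4 — retry
T1 LOAD — after: cnt=5, r=5 — load
T0 LOAD — after: cnt=5, r=5 — load
T0 CAS — after: cnt=6, r=5 — ok
T1 CAS — after: cnt=6, r=5 — retry
T1 LOAD — after: cnt=6, r=6 — load
T1 CAS — after: cnt=7, r=6 — ok
T1 LOAD — after: cnt=7, r=7 — load
T2 CAS — after: cnt=7, r=5 — retry
T2 LOAD — after: cnt=7, r=7 — load
T2 CAS — after: cnt=8, r=7 — ok
T1 CAS — after: cnt=8, r=7 — retry
Log disagrees first at step 7.

step = 7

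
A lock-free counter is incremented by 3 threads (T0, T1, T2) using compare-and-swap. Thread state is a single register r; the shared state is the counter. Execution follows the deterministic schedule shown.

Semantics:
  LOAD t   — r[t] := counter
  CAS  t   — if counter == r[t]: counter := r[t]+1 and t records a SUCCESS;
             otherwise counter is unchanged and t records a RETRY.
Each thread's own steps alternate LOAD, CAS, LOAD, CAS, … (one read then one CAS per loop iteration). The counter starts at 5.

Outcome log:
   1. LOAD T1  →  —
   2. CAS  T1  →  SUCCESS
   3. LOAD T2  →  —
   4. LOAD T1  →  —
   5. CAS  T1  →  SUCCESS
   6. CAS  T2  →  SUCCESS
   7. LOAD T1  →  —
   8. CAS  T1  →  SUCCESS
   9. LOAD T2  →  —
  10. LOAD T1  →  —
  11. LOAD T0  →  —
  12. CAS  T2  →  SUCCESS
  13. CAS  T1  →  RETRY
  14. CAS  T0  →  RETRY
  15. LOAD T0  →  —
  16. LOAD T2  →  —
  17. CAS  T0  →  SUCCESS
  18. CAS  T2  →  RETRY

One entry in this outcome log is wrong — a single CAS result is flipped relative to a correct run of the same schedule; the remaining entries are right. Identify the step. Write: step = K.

step = 6

Reference trace:
[1] T1.load  rd  (counter 5, T1.r 5)
[2] T1.cas  hit  (counter 6, T1.r 5)
[3] T2.load  rd  (counter 6, T2.r 6)
[4] T1.load  rd  (counter 6, T1.r 6)
[5] T1.cas  hit  (counter 7, T1.r 6)
[6] T2.cas  miss  (counter 7, T2.r 6)
[7] T1.load  rd  (counter 7, T1.r 7)
[8] T1.cas  hit  (counter 8, T1.r 7)
[9] T2.load  rd  (counter 8, T2.r 8)
[10] T1.load  rd  (counter 8, T1.r 8)
[11] T0.load  rd  (counter 8, T0.r 8)
[12] T2.cas  hit  (counter 9, T2.r 8)
[13] T1.cas  miss  (counter 9, T1.r 8)
[14] T0.cas  miss  (counter 9, T0.r 8)
[15] T0.load  rd  (counter 9, T0.r 9)
[16] T2.load  rd  (counter 9, T2.r 9)
[17] T0.cas  hit  (counter 10, T0.r 9)
[18] T2.cas  miss  (counter 10, T2.r 9)
Log disagrees first at step 6.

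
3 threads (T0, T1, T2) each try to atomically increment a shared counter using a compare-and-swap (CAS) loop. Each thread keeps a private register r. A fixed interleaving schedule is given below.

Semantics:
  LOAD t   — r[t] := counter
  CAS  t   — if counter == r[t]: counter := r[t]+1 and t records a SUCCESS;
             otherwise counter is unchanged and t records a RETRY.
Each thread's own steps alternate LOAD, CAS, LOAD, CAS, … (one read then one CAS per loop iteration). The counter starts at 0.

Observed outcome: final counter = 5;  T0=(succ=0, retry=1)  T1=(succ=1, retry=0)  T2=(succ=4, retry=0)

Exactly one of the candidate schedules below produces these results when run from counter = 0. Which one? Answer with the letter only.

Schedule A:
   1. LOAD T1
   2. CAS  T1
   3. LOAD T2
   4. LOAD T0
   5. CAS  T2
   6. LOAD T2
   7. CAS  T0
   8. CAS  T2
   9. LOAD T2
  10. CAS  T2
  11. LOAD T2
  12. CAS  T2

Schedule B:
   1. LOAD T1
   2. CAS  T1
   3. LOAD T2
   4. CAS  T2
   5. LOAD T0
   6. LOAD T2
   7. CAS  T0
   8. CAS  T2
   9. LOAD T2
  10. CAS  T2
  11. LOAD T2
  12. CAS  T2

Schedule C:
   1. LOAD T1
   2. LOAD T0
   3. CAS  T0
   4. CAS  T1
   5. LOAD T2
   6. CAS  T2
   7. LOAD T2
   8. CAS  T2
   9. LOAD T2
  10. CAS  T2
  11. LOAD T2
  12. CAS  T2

A

Run A:
1. LOAD T1 → mem=0 r[T1]=0 [LOAD]
2. CAS T1 → mem=1 r[T1]=0 [OK]
3. LOAD T2 → mem=1 r[T2]=1 [LOAD]
4. LOAD T0 → mem=1 r[T0]=1 [LOAD]
5. CAS T2 → mem=2 r[T2]=1 [OK]
6. LOAD T2 → mem=2 r[T2]=2 [LOAD]
7. CAS T0 → mem=2 r[T0]=1 [RETRY]
8. CAS T2 → mem=3 r[T2]=2 [OK]
9. LOAD T2 → mem=3 r[T2]=3 [LOAD]
10. CAS T2 → mem=4 r[T2]=3 [OK]
11. LOAD T2 → mem=4 r[T2]=4 [LOAD]
12. CAS T2 → mem=5 r[T2]=4 [OK]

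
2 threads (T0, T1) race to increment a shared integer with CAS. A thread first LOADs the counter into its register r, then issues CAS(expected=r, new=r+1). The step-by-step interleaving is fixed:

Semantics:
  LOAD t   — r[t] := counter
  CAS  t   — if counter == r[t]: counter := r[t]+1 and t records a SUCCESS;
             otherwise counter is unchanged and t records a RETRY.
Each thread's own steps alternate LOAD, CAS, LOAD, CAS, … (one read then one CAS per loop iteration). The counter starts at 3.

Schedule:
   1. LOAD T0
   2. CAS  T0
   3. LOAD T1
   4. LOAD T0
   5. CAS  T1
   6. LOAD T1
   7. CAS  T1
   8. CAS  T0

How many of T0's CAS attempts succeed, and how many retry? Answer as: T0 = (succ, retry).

#1 T0 reads 3
#2 T0 CAS(3→4) writes; counter now 4
#3 T1 reads 4
#4 T0 reads 4
#5 T1 CAS(4→5) writes; counter now 5
#6 T1 reads 5
#7 T1 CAS(5→6) writes; counter now 6
#8 T0 CAS(4→5) fails; counter now 6

T0 = (1, 1)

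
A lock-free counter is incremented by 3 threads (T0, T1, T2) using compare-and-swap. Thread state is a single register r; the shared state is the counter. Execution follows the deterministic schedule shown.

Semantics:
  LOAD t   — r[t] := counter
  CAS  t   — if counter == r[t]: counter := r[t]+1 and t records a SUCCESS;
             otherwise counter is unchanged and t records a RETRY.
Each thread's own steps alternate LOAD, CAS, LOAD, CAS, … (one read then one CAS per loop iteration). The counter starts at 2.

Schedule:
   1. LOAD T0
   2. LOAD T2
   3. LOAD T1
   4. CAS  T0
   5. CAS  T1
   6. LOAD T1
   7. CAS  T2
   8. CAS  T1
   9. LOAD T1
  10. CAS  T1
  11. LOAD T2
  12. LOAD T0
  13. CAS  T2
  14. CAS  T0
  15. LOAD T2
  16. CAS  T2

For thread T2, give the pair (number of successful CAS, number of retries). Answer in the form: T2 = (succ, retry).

T2 = (2, 1)

   1) LOAD T0:  M=2  r_T0=2
   2) LOAD T2:  M=2  r_T2=2
   3) LOAD T1:  M=2  r_T1=2
   4) CAS  T0:  M=3  r_T0=2 ✓
   5) CAS  T1:  M=3  r_T1=2 ✗
   6) LOAD T1:  M=3  r_T1=3
   7) CAS  T2:  M=3  r_T2=2 ✗
   8) CAS  T1:  M=4  r_T1=3 ✓
   9) LOAD T1:  M=4  r_T1=4
  10) CAS  T1:  M=5  r_T1=4 ✓
  11) LOAD T2:  M=5  r_T2=5
  12) LOAD T0:  M=5  r_T0=5
  13) CAS  T2:  M=6  r_T2=5 ✓
  14) CAS  T0:  M=6  r_T0=5 ✗
  15) LOAD T2:  M=6  r_T2=6
  16) CAS  T2:  M=7  r_T2=6 ✓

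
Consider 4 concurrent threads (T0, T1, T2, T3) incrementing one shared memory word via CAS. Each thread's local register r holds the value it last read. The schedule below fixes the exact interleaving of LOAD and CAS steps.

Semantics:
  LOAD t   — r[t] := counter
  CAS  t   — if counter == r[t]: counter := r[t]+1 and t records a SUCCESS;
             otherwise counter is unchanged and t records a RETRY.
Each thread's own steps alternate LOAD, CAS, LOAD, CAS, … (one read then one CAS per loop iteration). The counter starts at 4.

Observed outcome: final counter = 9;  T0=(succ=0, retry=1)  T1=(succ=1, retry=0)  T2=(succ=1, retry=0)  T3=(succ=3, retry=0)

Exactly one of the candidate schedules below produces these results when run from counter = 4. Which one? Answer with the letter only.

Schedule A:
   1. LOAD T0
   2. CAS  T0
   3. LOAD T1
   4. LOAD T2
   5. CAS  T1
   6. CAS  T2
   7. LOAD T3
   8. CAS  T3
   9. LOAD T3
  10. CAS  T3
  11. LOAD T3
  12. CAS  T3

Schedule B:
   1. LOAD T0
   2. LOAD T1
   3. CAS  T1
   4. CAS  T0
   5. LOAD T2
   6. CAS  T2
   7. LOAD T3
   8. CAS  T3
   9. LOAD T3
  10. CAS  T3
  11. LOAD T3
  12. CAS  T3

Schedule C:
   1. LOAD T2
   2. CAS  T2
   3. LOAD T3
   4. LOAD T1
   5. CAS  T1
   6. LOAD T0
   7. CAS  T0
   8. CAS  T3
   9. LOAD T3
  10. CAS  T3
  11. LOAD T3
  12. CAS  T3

Simulating candidate B:
step 1: T0 LOAD ⇒ load; ctr=4 reg=4
step 2: T1 LOAD ⇒ load; ctr=4 reg=4
step 3: T1 CAS ⇒ ok; ctr=5 reg=4
step 4: T0 CAS ⇒ retry; ctr=5 reg=4
step 5: T2 LOAD ⇒ load; ctr=5 reg=5
step 6: T2 CAS ⇒ ok; ctr=6 reg=5
step 7: T3 LOAD ⇒ load; ctr=6 reg=6
step 8: T3 CAS ⇒ ok; ctr=7 reg=6
step 9: T3 LOAD ⇒ load; ctr=7 reg=7
step 10: T3 CAS ⇒ ok; ctr=8 reg=7
step 11: T3 LOAD ⇒ load; ctr=8 reg=8
step 12: T3 CAS ⇒ ok; ctr=9 reg=8

B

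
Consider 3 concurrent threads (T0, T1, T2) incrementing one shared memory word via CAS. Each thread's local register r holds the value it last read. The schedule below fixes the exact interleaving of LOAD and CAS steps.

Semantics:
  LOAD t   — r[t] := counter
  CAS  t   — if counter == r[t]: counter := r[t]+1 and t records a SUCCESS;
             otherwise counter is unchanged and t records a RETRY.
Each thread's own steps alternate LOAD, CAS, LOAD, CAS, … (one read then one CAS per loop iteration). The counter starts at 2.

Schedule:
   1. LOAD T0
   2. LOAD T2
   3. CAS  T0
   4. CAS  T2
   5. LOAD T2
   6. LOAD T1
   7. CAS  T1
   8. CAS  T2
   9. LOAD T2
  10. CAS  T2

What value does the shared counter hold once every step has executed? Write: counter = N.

1. LOAD T0 → mem=2 r[T0]=2 [LOAD]
2. LOAD T2 → mem=2 r[T2]=2 [LOAD]
3. CAS T0 → mem=3 r[T0]=2 [OK]
4. CAS T2 → mem=3 r[T2]=2 [RETRY]
5. LOAD T2 → mem=3 r[T2]=3 [LOAD]
6. LOAD T1 → mem=3 r[T1]=3 [LOAD]
7. CAS T1 → mem=4 r[T1]=3 [OK]
8. CAS T2 → mem=4 r[T2]=3 [RETRY]
9. LOAD T2 → mem=4 r[T2]=4 [LOAD]
10. CAS T2 → mem=5 r[T2]=4 [OK]

counter = 5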